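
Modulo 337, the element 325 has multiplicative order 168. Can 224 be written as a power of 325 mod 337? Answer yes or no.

224 ∈ ⟨325⟩ iff 224^168 ≡ 1 (mod 337), since |⟨325⟩| = 168.
224^168 mod 337 = 1.
Since 1 = 1, 224 lies in the subgroup.

yes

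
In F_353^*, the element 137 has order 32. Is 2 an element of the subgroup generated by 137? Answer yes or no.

2 ∈ ⟨137⟩ iff 2^32 ≡ 1 (mod 353), since |⟨137⟩| = 32.
2^32 mod 353 = 58.
Since 58 ≠ 1, 2 does not lie in the subgroup.

no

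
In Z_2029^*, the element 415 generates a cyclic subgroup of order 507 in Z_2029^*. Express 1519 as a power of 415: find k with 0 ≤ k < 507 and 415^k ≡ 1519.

Baby-step giant-step with m = ceil(sqrt(507)) = 23.
Baby table (415^j mod 2029 for j=0..22):
  0:1  1:415  2:1789  3:1850  4:788  5:351  6:1606  7:978
  8:70  9:644  10:1461  11:1673  12:377  13:222  14:825  15:1503
  16:842  17:442  18:820  19:1457  20:13  21:1337  22:938
Giant step factor: 415^(-23) ≡ 783 (mod 2029).
Scan 1519·783^i mod 2029 for i = 0, 1, …:
  i=0: 1519   i=1: 383   i=2: 1626   i=3: 975
  i=4: 521   i=5: 114   i=6: 2015   i=7: 1212
  i=8: 1453   i=9: 1459   i=10: 70
Match at i=10, j=8: k = 10·23 + 8 = 238.

238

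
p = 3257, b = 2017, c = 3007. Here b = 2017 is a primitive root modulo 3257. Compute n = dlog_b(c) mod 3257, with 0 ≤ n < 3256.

599

Baby-step giant-step with m = ceil(sqrt(3256)) = 58.
Baby table (2017^j mod 3257 for j=0..57):
  0:1  1:2017  2:296  3:1001  4:2934  5:3166  6:2102  7:2377
  8:105  9:80  10:1767  11:881  12:1912  13:216  14:2491  15:2053
  16:1254  17:1886  18:3143  19:1309  20:2083  21:3138  22:995  23:603
  24:1390  25:2610  26:1058  27:651  28:496  29:533  30:251  31:1432
  32:2642  33:462  34:352  35:3215  36:3225  37:596  38:299  39:538
  40:565  41:2912  42:1133  43:2104  44:3154  45:697  46:2082  47:1121
  48:699  49:2859  50:1713  51:2701  52:2213  53:1531  54:391  55:453
  56:1741  57:551
Giant step factor: 2017^(-58) ≡ 3199 (mod 3257).
Scan 3007·3199^i mod 3257 for i = 0, 1, …:
  i=0: 3007   i=1: 1472   i=2: 2563   i=3: 1168
  i=4: 653   i=5: 1210   i=6: 1474   i=7: 2447
  i=8: 1382   i=9: 1269   i=10: 1309
Match at i=10, j=19: n = 10·58 + 19 = 599.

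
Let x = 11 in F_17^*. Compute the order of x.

16

The order of 11 must divide p − 1 = 16 = 2^4.
Divisors: 1, 2, 4, 8, 16.
Check each in increasing order: 11^1 ≡ 11;  11^2 ≡ 2;  11^4 ≡ 4;  11^8 ≡ 16;  11^16 ≡ 1.
Smallest exponent giving 1 is 16.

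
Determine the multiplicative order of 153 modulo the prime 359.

179

The order of 153 must divide p − 1 = 358 = 2 · 179.
Divisors: 1, 2, 179, 358.
Check each in increasing order: 153^1 ≡ 153;  153^2 ≡ 74;  153^179 ≡ 1.
Smallest exponent giving 1 is 179.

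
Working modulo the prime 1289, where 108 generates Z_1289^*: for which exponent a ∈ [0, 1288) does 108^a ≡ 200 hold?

340

Baby-step giant-step with m = ceil(sqrt(1288)) = 36.
Baby table (108^j mod 1289 for j=0..35):
  0:1  1:108  2:63  3:359  4:102  5:704  6:1270  7:526
  8:92  9:913  10:640  11:803  12:361  13:318  14:830  15:699
  16:730  17:211  18:875  19:403  20:987  21:898  22:309  23:1147
  24:132  25:77  26:582  27:984  28:574  29:120  30:70  31:1115
  32:543  33:639  34:695  35:298
Giant step factor: 108^(-36) ≡ 503 (mod 1289).
Scan 200·503^i mod 1289 for i = 0, 1, …:
  i=0: 200   i=1: 58   i=2: 816   i=3: 546
  i=4: 81   i=5: 784   i=6: 1207   i=7: 2
  i=8: 1006   i=9: 730
Match at i=9, j=16: a = 9·36 + 16 = 340.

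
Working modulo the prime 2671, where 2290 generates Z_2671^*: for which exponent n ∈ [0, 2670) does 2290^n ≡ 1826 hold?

1721

Baby-step giant-step with m = ceil(sqrt(2670)) = 52.
Baby table (2290^j mod 2671 for j=0..51):
  0:1  1:2290  2:927  3:2056  4:1938  5:1489  6:1614  7:2067
  8:418  9:1002  10:191  11:2017  12:771  13:59  14:1560  15:1273
  16:1109  17:2160  18:2379  19:1741  20:1758  21:623  22:356  23:585
  24:1479  25:82  26:810  27:1226  28:319  29:1327  30:1903  31:1469
  32:1221  33:2224  34:2034  35:2307  36:2463  37:1789  38:2167  39:2383
  40:217  41:124  42:834  43:95  44:1199  45:2593  46:337  47:2482
  48:2563  49:1083  50:1382  51:2316
Giant step factor: 2290^(-52) ≡ 1612 (mod 2671).
Scan 1826·1612^i mod 2671 for i = 0, 1, …:
  i=0: 1826   i=1: 70   i=2: 658   i=3: 309
  i=4: 1302   i=5: 2089   i=6: 2008   i=7: 2315
  i=8: 393   i=9: 489     …   i=32: 1295
  i=33: 1489
Match at i=33, j=5: n = 33·52 + 5 = 1721.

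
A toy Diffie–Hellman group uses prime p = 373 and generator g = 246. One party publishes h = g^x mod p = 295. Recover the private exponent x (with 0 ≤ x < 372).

73

Baby-step giant-step with m = ceil(sqrt(372)) = 20.
Baby table (246^j mod 373 for j=0..19):
  0:1  1:246  2:90  3:133  4:267  5:34  6:158  7:76
  8:46  9:126  10:37  11:150  12:346  13:72  14:181  15:139
  16:251  17:201  18:210  19:186
Giant step factor: 246^(-20) ≡ 94 (mod 373).
Scan 295·94^i mod 373 for i = 0, 1, …:
  i=0: 295   i=1: 128   i=2: 96   i=3: 72
Match at i=3, j=13: x = 3·20 + 13 = 73.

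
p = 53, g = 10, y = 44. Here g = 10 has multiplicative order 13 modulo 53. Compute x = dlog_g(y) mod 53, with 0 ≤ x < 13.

Successive powers of 10 modulo 53:
  10^0=1  10^1=10  10^2=47  10^3=46  10^4=36  10^5=42
  10^6=49  10^7=13  10^8=24  10^9=28  10^10=15  10^11=44
So 10^11 ≡ 44 (mod 53), giving x = 11.

11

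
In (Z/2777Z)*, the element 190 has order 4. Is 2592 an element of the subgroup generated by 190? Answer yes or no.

2592 ∈ ⟨190⟩ iff 2592^4 ≡ 1 (mod 2777), since |⟨190⟩| = 4.
2592^4 mod 2777 = 917.
Since 917 ≠ 1, 2592 does not lie in the subgroup.

no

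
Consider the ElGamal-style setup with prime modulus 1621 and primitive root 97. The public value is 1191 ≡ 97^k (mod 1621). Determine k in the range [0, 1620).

1528

Baby-step giant-step with m = ceil(sqrt(1620)) = 41.
Baby table (97^j mod 1621 for j=0..40):
  0:1  1:97  2:1304  3:50  4:1608  5:360  6:879  7:971
  8:169  9:183  10:1541  11:345  12:1045  13:863  14:1040  15:378
  16:1004  17:128  18:1069  19:1570  20:1537  21:1578  22:692  23:663
  24:1092  25:559  26:730  27:1107  28:393  29:838  30:236  31:198
  32:1375  33:453  34:174  35:668  36:1577  37:595  38:980  39:1042
  40:572
Giant step factor: 97^(-41) ≡ 1529 (mod 1621).
Scan 1191·1529^i mod 1621 for i = 0, 1, …:
  i=0: 1191   i=1: 656   i=2: 1246   i=3: 459
  i=4: 1539   i=5: 1060   i=6: 1361   i=7: 1226
  i=8: 678   i=9: 843     …   i=36: 1212
  i=37: 345
Match at i=37, j=11: k = 37·41 + 11 = 1528.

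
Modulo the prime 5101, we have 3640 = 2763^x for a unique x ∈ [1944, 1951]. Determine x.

Compute 2763^1944 mod 5101 = 2005, then multiply by 2763 repeatedly:
  2763^1944=2005  2763^1945=129  2763^1946=4458  2763^1947=3640
Found 3640 at exponent 1947.

1947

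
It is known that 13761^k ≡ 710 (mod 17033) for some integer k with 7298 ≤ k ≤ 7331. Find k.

Compute 13761^7298 mod 17033 = 2035, then multiply by 13761 repeatedly:
  13761^7298=2035  13761^7299=1383  13761^7300=5602  13761^7301=14797  13761^7302=9035
  13761^7303=6768  13761^7304=15037  13761^7305=7273  13761^7306=14878  13761^7307=16531
  13761^7308=7376  13761^7309=1489  13761^7310=16463  13761^7311=8443  13761^7312=2030
  13761^7313=710
Found 710 at exponent 7313.

7313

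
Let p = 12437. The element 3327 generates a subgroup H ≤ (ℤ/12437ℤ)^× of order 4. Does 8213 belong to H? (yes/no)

8213 ∈ ⟨3327⟩ iff 8213^4 ≡ 1 (mod 12437), since |⟨3327⟩| = 4.
8213^4 mod 12437 = 6596.
Since 6596 ≠ 1, 8213 does not lie in the subgroup.

no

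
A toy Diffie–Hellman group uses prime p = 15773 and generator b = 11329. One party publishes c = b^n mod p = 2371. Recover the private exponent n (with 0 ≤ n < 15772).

10363

Baby-step giant-step with m = ceil(sqrt(15772)) = 126.
Baby table (11329^j mod 15773 for j=0..125):
  0:1  1:11329  2:1340  3:7234  4:13251  5:8938  6:11715  7:5213
  8:3965  9:13754  10:13372  11:7496  12:352  13:13012  14:14263  15:6915
  16:11317  17:7349  18:6927  19:5308  20:7656  21:14870  22:6590  23:4501
  24:13493  25:6054  26:4762  27:5038  28:8788  29:76  30:9262  31:7202
  32:13502  33:13377  34:1049  35:7052  36:1863  37:1653  38:4286  39:6800
  40:1868  41:10979  42:10986  43:11424  44:5031  45:8350  46:6469  47:5943
  48:9083  49:14028  50:10237  51:11877  52:10843  53:223  54:2687  55:14906
  56:4336  57:5422  58:5776  59:9900  60:11070  61:907  62:7180  63:859
  64:15443  65:15404  66:15217  67:10276  68:12064  69:11  70:14208  71:14740
  72:709  73:3804  74:3680  75:2681  76:10024  77:12069  78:9337  79:5135
  80:3591  81:3872  82:1175  83:14936  84:12973  85:14076  86:1974  87:13105
  88:11069  89:5351  90:5840  91:9398  92:2192  93:6466  94:3502  95:5063
  96:8099  97:2030  98:836  99:7244  100:357  101:6565  102:5190  103:11539
  104:14480  105:4720  106:2410  107:15600  108:11708  109:4775  110:10358  111:10435
  112:15253  113:8022  114:12985  115:8067  116:2281  117:5275  118:12351  119:2196
  120:4463  121:8862  122:2453  123:13784  124:6236  125:377
Giant step factor: 11329^(-126) ≡ 14342 (mod 15773).
Scan 2371·14342^i mod 15773 for i = 0, 1, …:
  i=0: 2371   i=1: 14067   i=2: 12244   i=3: 2639
  i=4: 9111   i=5: 6430   i=6: 10102   i=7: 7879
  i=8: 2846   i=9: 12581     …   i=81: 11348
  i=82: 7202
Match at i=82, j=31: n = 82·126 + 31 = 10363.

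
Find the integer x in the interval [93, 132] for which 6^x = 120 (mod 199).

119

Compute 6^93 mod 199 = 42, then multiply by 6 repeatedly:
  6^93=42  6^94=53  6^95=119  6^96=117  6^97=105
  6^98=33  6^99=198  6^100=193  6^101=163  6^102=182
  6^103=97  6^104=184  6^105=109  6^106=57  6^107=143
  6^108=62  6^109=173  6^110=43  6^111=59  6^112=155
  6^113=134  6^114=8  6^115=48  6^116=89  6^117=136
  6^118=20  6^119=120
Found 120 at exponent 119.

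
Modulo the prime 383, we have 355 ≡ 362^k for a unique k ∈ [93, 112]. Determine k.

Compute 362^93 mod 383 = 95, then multiply by 362 repeatedly:
  362^93=95  362^94=303  362^95=148  362^96=339  362^97=158
  362^98=129  362^99=355
Found 355 at exponent 99.

99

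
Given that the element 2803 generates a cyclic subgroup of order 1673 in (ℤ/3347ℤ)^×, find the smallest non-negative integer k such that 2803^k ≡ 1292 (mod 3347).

366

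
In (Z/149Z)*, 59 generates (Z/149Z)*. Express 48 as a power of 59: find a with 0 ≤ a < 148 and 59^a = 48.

147

Baby-step giant-step with m = ceil(sqrt(148)) = 13.
Baby table (59^j mod 149 for j=0..12):
  0:1  1:59  2:54  3:57  4:85  5:98  6:120  7:77
  8:73  9:135  10:68  11:138  12:96
Giant step factor: 59^(-13) ≡ 75 (mod 149).
Scan 48·75^i mod 149 for i = 0, 1, …:
  i=0: 48   i=1: 24   i=2: 12   i=3: 6
  i=4: 3   i=5: 76   i=6: 38   i=7: 19
  i=8: 84   i=9: 42   i=10: 21   i=11: 85
Match at i=11, j=4: a = 11·13 + 4 = 147.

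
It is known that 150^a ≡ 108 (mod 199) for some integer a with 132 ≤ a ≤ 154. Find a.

151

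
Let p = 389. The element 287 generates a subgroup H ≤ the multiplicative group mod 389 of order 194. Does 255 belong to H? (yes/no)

no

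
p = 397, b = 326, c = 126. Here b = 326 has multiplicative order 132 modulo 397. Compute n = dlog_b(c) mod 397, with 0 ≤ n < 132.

Baby-step giant-step with m = ceil(sqrt(132)) = 12.
Baby table (326^j mod 397 for j=0..11):
  0:1  1:326  2:277  3:183  4:108  5:272  6:141  7:311
  8:151  9:395  10:142  11:240
Giant step factor: 326^(-12) ≡ 333 (mod 397).
Scan 126·333^i mod 397 for i = 0, 1, …:
  i=0: 126   i=1: 273   i=2: 393   i=3: 256
  i=4: 290   i=5: 99   i=6: 16   i=7: 167
  i=8: 31   i=9: 1
Match at i=9, j=0: n = 9·12 + 0 = 108.

108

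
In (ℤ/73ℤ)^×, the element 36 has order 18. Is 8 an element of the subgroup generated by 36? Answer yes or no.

yes

8 ∈ ⟨36⟩ iff 8^18 ≡ 1 (mod 73), since |⟨36⟩| = 18.
8^18 mod 73 = 1.
Since 1 = 1, 8 lies in the subgroup.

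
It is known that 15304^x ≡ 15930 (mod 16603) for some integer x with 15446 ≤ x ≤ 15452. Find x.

15451

Compute 15304^15446 mod 16603 = 14517, then multiply by 15304 repeatedly:
  15304^15446=14517  15304^15447=3425  15304^15448=529  15304^15449=10155  15304^15450=8040
  15304^15451=15930
Found 15930 at exponent 15451.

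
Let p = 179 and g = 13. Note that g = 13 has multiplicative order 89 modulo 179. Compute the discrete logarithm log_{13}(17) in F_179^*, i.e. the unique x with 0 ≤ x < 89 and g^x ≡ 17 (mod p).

Baby-step giant-step with m = ceil(sqrt(89)) = 10.
Baby table (13^j mod 179 for j=0..9):
  0:1  1:13  2:169  3:49  4:100  5:47  6:74  7:67
  8:155  9:46
Giant step factor: 13^(-10) ≡ 135 (mod 179).
Scan 17·135^i mod 179 for i = 0, 1, …:
  i=0: 17   i=1: 147   i=2: 155
Match at i=2, j=8: x = 2·10 + 8 = 28.

28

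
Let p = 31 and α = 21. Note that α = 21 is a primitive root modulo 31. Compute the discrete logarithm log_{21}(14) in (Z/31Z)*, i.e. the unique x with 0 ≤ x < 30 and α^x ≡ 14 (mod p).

8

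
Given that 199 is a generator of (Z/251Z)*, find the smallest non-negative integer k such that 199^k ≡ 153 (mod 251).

78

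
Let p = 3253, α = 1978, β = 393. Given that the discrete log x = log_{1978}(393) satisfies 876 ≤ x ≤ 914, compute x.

902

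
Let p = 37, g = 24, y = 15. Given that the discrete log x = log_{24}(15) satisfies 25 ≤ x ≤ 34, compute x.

Compute 24^25 mod 37 = 32, then multiply by 24 repeatedly:
  24^25=32  24^26=28  24^27=6  24^28=33  24^29=15
Found 15 at exponent 29.

29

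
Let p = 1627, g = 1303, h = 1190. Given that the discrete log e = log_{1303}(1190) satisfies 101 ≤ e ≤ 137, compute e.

Compute 1303^101 mod 1627 = 840, then multiply by 1303 repeatedly:
  1303^101=840  1303^102=1176  1303^103=1321  1303^104=1524  1303^105=832
  1303^106=514  1303^107=1045  1303^108=1463  1303^109=1072  1303^110=850
  1303^111=1190
Found 1190 at exponent 111.

111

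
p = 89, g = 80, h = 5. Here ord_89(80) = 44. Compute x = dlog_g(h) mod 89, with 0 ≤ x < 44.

13

Successive powers of 80 modulo 89:
  80^0=1  80^1=80  80^2=81  80^3=72  80^4=64  80^5=47
  80^6=22  80^7=69  80^8=2  80^9=71  80^10=73  80^11=55
  80^12=39  80^13=5
So 80^13 ≡ 5 (mod 89), giving x = 13.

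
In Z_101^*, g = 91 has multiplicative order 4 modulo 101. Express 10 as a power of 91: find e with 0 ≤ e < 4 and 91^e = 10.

3

Successive powers of 91 modulo 101:
  91^0=1  91^1=91  91^2=100  91^3=10
So 91^3 ≡ 10 (mod 101), giving e = 3.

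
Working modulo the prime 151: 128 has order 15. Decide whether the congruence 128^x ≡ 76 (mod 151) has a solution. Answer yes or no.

⟨128⟩ has order 15; its elements mod 151 are {1, 2, 4, 8, 16, 19, 32, 38, 59, 64, 76, 85, 105, 118, 128}.
76 is in this set.

yes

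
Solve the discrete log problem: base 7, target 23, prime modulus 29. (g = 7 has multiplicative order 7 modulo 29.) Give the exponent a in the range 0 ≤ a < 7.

4

Successive powers of 7 modulo 29:
  7^0=1  7^1=7  7^2=20  7^3=24  7^4=23
So 7^4 ≡ 23 (mod 29), giving a = 4.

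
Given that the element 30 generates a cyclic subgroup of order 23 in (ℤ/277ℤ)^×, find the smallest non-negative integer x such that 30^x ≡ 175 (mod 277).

5

Successive powers of 30 modulo 277:
  30^0=1  30^1=30  30^2=69  30^3=131  30^4=52  30^5=175
So 30^5 ≡ 175 (mod 277), giving x = 5.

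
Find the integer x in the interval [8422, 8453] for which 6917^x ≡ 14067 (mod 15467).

8427

Compute 6917^8422 mod 15467 = 5895, then multiply by 6917 repeatedly:
  6917^8422=5895  6917^8423=4703  6917^8424=3550  6917^8425=9221  6917^8426=11216
  6917^8427=14067
Found 14067 at exponent 8427.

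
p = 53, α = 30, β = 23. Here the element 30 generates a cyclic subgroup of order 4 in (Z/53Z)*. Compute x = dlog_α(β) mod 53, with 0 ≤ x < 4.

3

Successive powers of 30 modulo 53:
  30^0=1  30^1=30  30^2=52  30^3=23
So 30^3 ≡ 23 (mod 53), giving x = 3.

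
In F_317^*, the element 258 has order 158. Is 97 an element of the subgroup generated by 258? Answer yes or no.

no

97 ∈ ⟨258⟩ iff 97^158 ≡ 1 (mod 317), since |⟨258⟩| = 158.
97^158 mod 317 = 316.
Since 316 ≠ 1, 97 does not lie in the subgroup.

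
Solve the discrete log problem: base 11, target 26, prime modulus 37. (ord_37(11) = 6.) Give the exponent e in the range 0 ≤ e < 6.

4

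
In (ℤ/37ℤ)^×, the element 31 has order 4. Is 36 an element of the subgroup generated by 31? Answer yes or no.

yes

36 ∈ ⟨31⟩ iff 36^4 ≡ 1 (mod 37), since |⟨31⟩| = 4.
36^4 mod 37 = 1.
Since 1 = 1, 36 lies in the subgroup.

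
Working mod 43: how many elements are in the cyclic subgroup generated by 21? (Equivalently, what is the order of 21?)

The order of 21 must divide p − 1 = 42 = 2 · 3 · 7.
Divisors: 1, 2, 3, 6, 7, 14, 21, 42.
Check each in increasing order: 21^1 ≡ 21;  21^2 ≡ 11;  21^3 ≡ 16;  21^6 ≡ 41;  21^7 ≡ 1.
Smallest exponent giving 1 is 7.

7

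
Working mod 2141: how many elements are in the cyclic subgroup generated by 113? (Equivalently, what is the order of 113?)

The order of 113 must divide p − 1 = 2140 = 2^2 · 5 · 107.
Divisors: 1, 2, 4, 5, 10, 20, 107, 214, 428, 535, 1070, 2140.
Check each in increasing order: 113^1 ≡ 113;  113^2 ≡ 2064;  113^4 ≡ 1647;  113^5 ≡ 1985;  113^10 ≡ 785;  113^20 ≡ 1758;  113^107 ≡ 419;  113^214 ≡ 2140;  113^428 ≡ 1.
Smallest exponent giving 1 is 428.

428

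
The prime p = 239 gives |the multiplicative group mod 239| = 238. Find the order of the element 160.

119

The order of 160 must divide p − 1 = 238 = 2 · 7 · 17.
Divisors: 1, 2, 7, 14, 17, 34, 119, 238.
Check each in increasing order: 160^1 ≡ 160;  160^2 ≡ 27;  160^7 ≡ 216;  160^14 ≡ 51;  160^17 ≡ 201;  160^34 ≡ 10;  160^119 ≡ 1.
Smallest exponent giving 1 is 119.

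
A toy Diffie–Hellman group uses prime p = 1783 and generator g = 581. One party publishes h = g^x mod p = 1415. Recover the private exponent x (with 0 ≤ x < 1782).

762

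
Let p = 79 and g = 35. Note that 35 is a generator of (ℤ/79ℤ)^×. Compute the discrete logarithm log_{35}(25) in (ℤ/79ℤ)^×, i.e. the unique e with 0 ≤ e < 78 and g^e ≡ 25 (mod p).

16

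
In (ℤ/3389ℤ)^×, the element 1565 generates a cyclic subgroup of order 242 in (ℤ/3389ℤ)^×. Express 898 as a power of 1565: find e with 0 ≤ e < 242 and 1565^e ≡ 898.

Baby-step giant-step with m = ceil(sqrt(242)) = 16.
Baby table (1565^j mod 3389 for j=0..15):
  0:1  1:1565  2:2367  3:178  4:672  5:1090  6:1183  7:1001
  8:847  9:456  10:1950  11:1650  12:3221  13:1422  14:2246  15:597
Giant step factor: 1565^(-16) ≡ 16 (mod 3389).
Scan 898·16^i mod 3389 for i = 0, 1, …:
  i=0: 898   i=1: 812   i=2: 2825   i=3: 1143
  i=4: 1343   i=5: 1154   i=6: 1519   i=7: 581
  i=8: 2518   i=9: 3009   i=10: 698   i=11: 1001
Match at i=11, j=7: e = 11·16 + 7 = 183.

183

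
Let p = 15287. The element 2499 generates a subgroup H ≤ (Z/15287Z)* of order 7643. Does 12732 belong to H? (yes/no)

no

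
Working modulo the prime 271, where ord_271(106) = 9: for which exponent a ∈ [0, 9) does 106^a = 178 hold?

Successive powers of 106 modulo 271:
  106^0=1  106^1=106  106^2=125  106^3=242  106^4=178
So 106^4 ≡ 178 (mod 271), giving a = 4.

4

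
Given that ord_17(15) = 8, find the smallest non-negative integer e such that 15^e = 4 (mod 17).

Successive powers of 15 modulo 17:
  15^0=1  15^1=15  15^2=4
So 15^2 ≡ 4 (mod 17), giving e = 2.

2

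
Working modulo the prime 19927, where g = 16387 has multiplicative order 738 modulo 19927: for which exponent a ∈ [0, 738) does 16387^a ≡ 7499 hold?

423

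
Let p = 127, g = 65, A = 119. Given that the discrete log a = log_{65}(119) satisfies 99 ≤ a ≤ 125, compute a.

99

Compute 65^99 mod 127 = 119, then multiply by 65 repeatedly:
  65^99=119
Found 119 at exponent 99.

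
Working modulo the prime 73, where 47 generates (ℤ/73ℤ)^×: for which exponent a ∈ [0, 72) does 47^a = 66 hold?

Baby-step giant-step with m = ceil(sqrt(72)) = 9.
Baby table (47^j mod 73 for j=0..8):
  0:1  1:47  2:19  3:17  4:69  5:31  6:70  7:5
  8:16
Giant step factor: 47^(-9) ≡ 10 (mod 73).
Scan 66·10^i mod 73 for i = 0, 1, …:
  i=0: 66   i=1: 3   i=2: 30   i=3: 8
  i=4: 7   i=5: 70
Match at i=5, j=6: a = 5·9 + 6 = 51.

51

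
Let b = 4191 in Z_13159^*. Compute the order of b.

The order of 4191 must divide p − 1 = 13158 = 2 · 3^2 · 17 · 43.
Divisors: 1, 2, 3, 6, 9, 17, 18, 34, 43, 51, 86, 102, 129, 153, 258, 306, 387, 731, 774, 1462, 2193, 4386, 6579, 13158.
Check each in increasing order: 4191^1 ≡ 4191;  4191^2 ≡ 10375;  4191^3 ≡ 4289;  4191^6 ≡ 12398;  4191^9 ≡ 12662;  4191^17 ≡ 734;  4191^18 ≡ 10147;  4191^34 ≡ 12396;  4191^43 ≡ 10759;  4191^51 ≡ 5795;  4191^86 ≡ 9517;  4191^102 ≡ 257;  4191^129 ≡ 3224;  4191^153 ≡ 2348;  4191^258 ≡ 11725;  4191^306 ≡ 12642;  4191^387 ≡ 8752;  4191^731 ≡ 8965;  4191^774 ≡ 12124;  4191^1462 ≡ 9212;  4191^2193 ≡ 12855;  4191^4386 ≡ 303;  4191^6579 ≡ 1.
Smallest exponent giving 1 is 6579.

6579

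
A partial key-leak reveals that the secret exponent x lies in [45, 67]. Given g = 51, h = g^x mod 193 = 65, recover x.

Compute 51^45 mod 193 = 11, then multiply by 51 repeatedly:
  51^45=11  51^46=175  51^47=47  51^48=81  51^49=78
  51^50=118  51^51=35  51^52=48  51^53=132  51^54=170
  51^55=178  51^56=7  51^57=164  51^58=65
Found 65 at exponent 58.

58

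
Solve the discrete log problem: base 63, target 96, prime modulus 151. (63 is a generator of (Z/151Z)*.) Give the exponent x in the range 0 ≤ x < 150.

89

Baby-step giant-step with m = ceil(sqrt(150)) = 13.
Baby table (63^j mod 151 for j=0..12):
  0:1  1:63  2:43  3:142  4:37  5:66  6:81  7:120
  8:10  9:26  10:128  11:61  12:68
Giant step factor: 63^(-13) ≡ 89 (mod 151).
Scan 96·89^i mod 151 for i = 0, 1, …:
  i=0: 96   i=1: 88   i=2: 131   i=3: 32
  i=4: 130   i=5: 94   i=6: 61
Match at i=6, j=11: x = 6·13 + 11 = 89.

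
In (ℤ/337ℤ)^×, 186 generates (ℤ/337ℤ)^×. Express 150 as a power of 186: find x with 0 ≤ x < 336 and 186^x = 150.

36

Baby-step giant-step with m = ceil(sqrt(336)) = 19.
Baby table (186^j mod 337 for j=0..18):
  0:1  1:186  2:222  3:178  4:82  5:87  6:6  7:105
  8:321  9:57  10:155  11:185  12:36  13:293  14:241  15:5
  16:256  17:99  18:216
Giant step factor: 186^(-19) ≡ 277 (mod 337).
Scan 150·277^i mod 337 for i = 0, 1, …:
  i=0: 150   i=1: 99
Match at i=1, j=17: x = 1·19 + 17 = 36.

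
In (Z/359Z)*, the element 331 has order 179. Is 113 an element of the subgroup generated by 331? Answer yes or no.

113 ∈ ⟨331⟩ iff 113^179 ≡ 1 (mod 359), since |⟨331⟩| = 179.
113^179 mod 359 = 358.
Since 358 ≠ 1, 113 does not lie in the subgroup.

no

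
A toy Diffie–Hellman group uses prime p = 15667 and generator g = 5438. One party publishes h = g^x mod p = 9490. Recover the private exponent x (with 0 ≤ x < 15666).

7594

Baby-step giant-step with m = ceil(sqrt(15666)) = 126.
Baby table (5438^j mod 15667 for j=0..125):
  0:1  1:5438  2:8215  3:6553  4:8456  5:1083  6:14229  7:13656
  8:15415  9:8320  10:13531  11:9346  12:15467  13:9090  14:2035  15:5428
  16:836  17:2738  18:5594  19:10525  20:3399  21:12369  22:4191  23:10840
  24:8666  25:15039  26:342  27:11090  28:5137  29:745  30:9224  31:10045
  32:9548  33:1586  34:7818  35:9713  36:5837  37:264  38:9935  39:6714
  40:6622  41:7670  42:3906  43:12043  44:1774  45:11807  46:3100  47:108
  48:7625  49:9868  50:2709  51:4562  52:7295  53:1366  54:2150  55:4118
  56:5541  57:4317  58:6680  59:9734  60:10366  61:442  62:6545  63:11953
  64:13698  65:8806  66:8676  67:6751  68:4157  69:13952  70:11362  71:11575
  72:10511  73:5602  74:7028  75:6451  76:2125  77:9171  78:3837  79:12829
  80:14618  81:13993  82:14982  83:3716  84:12845  85:7624  86:4430  87:10161
  88:13676  89:14506  90:283  91:3588  92:6129  93:5793  94:11664  95:8816
  96:388  97:10566  98:7019  99:4510  100:6525  101:12862  102:6068  103:3082
  104:11893  105:758  106:1583  107:7171  108:735  109:1845  110:6230  111:6686
  112:11028  113:12655  114:8426  115:10280  116:2784  117:5070  118:12407  119:7164
  120:9670  121:7008  122:7360  123:10162  124:3447  125:7054
Giant step factor: 5438^(-126) ≡ 7272 (mod 15667).
Scan 9490·7272^i mod 15667 for i = 0, 1, …:
  i=0: 9490   i=1: 13812   i=2: 15394   i=3: 4453
  i=4: 14194   i=5: 4572   i=6: 2210   i=7: 12445
  i=8: 7448   i=9: 1037     …   i=59: 3711
  i=60: 7818
Match at i=60, j=34: x = 60·126 + 34 = 7594.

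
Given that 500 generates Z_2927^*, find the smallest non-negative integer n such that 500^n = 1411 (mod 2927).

Baby-step giant-step with m = ceil(sqrt(2926)) = 55.
Baby table (500^j mod 2927 for j=0..54):
  0:1  1:500  2:1205  3:2465  4:233  5:2347  6:2700  7:653
  8:1603  9:2429  10:2722  11:2872  12:1770  13:1046  14:1994  15:1820
  16:2630  17:777  18:2136  19:2572  20:1047  21:2494  22:98  23:2168
  24:1010  25:1556  26:2345  27:1700  28:1170  29:2527  30:1963  31:955
  32:399  33:464  34:767  35:63  36:2230  37:2740  38:164  39:44
  40:1511  41:334  42:161  43:1471  44:823  45:1720  46:2389  47:284
  48:1504  49:2688  50:507  51:1778  52:2119  53:2853  54:1051
Giant step factor: 500^(-55) ≡ 1513 (mod 2927).
Scan 1411·1513^i mod 2927 for i = 0, 1, …:
  i=0: 1411   i=1: 1060   i=2: 2711   i=3: 1016
  i=4: 533   i=5: 1504
Match at i=5, j=48: n = 5·55 + 48 = 323.

323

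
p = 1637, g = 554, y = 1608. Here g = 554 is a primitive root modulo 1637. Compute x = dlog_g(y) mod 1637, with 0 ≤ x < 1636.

256

Baby-step giant-step with m = ceil(sqrt(1636)) = 41.
Baby table (554^j mod 1637 for j=0..40):
  0:1  1:554  2:797  3:1185  4:53  5:1533  6:1316  7:599
  8:1172  9:1036  10:994  11:644  12:1547  13:887  14:298  15:1392
  16:141  17:1175  18:1061  19:111  20:925  21:69  22:575  23:972
  24:1552  25:383  26:1009  27:769  28:406  29:655  30:1093  31:1469
  32:237  33:338  34:634  35:918  36:1102  37:1544  38:862  39:1181
  40:1111
Giant step factor: 554^(-41) ≡ 1546 (mod 1637).
Scan 1608·1546^i mod 1637 for i = 0, 1, …:
  i=0: 1608   i=1: 1002   i=2: 490   i=3: 1246
  i=4: 1204   i=5: 115   i=6: 994
Match at i=6, j=10: x = 6·41 + 10 = 256.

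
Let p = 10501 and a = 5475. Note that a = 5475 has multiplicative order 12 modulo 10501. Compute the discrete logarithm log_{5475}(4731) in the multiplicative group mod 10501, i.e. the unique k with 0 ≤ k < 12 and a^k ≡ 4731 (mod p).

10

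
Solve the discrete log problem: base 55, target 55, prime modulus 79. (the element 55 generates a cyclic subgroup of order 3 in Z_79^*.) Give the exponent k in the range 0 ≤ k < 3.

1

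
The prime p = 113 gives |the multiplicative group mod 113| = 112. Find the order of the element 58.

112

The order of 58 must divide p − 1 = 112 = 2^4 · 7.
Divisors: 1, 2, 4, 7, 8, 14, 16, 28, 56, 112.
Check each in increasing order: 58^1 ≡ 58;  58^2 ≡ 87;  58^4 ≡ 111;  58^7 ≡ 78;  58^8 ≡ 4;  58^14 ≡ 95;  58^16 ≡ 16;  58^28 ≡ 98;  58^56 ≡ 112;  58^112 ≡ 1.
Smallest exponent giving 1 is 112.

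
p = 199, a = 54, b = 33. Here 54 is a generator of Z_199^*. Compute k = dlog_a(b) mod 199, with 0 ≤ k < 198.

Baby-step giant-step with m = ceil(sqrt(198)) = 15.
Baby table (54^j mod 199 for j=0..14):
  0:1  1:54  2:130  3:55  4:184  5:185  6:40  7:170
  8:26  9:11  10:196  11:37  12:8  13:34  14:45
Giant step factor: 54^(-15) ≡ 109 (mod 199).
Scan 33·109^i mod 199 for i = 0, 1, …:
  i=0: 33   i=1: 15   i=2: 43   i=3: 110
  i=4: 50   i=5: 77   i=6: 35   i=7: 34
Match at i=7, j=13: k = 7·15 + 13 = 118.

118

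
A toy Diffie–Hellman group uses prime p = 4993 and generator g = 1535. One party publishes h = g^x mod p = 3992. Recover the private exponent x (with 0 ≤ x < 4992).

1341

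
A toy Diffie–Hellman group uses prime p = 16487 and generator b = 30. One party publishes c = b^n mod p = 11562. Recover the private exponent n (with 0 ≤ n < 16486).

Baby-step giant-step with m = ceil(sqrt(16486)) = 129.
Baby table (30^j mod 16487 for j=0..128):
  0:1  1:30  2:900  3:10513  4:2137  5:14649  6:10808  7:10987
  8:16357  9:12587  10:14896  11:1731  12:2469  13:8122  14:12842  15:6059
  16:413  17:12390  18:8986  19:5788  20:8770  21:15795  22:12214  23:3706
  24:12258  25:5026  26:2397  27:5962  28:13990  29:7525  30:11419  31:12830
  32:5699  33:6100  34:1643  35:16316  36:11357  37:10970  38:15847  39:13774
  40:1045  41:14863  42:741  43:5743  44:7420  45:8269  46:765  47:6463
  48:12533  49:13276  50:2592  51:11812  52:8133  53:13172  54:15959  55:647
  56:2923  57:5255  58:9267  59:14218  60:14365  61:2288  62:2692  63:14812
  64:15698  65:9304  66:15328  67:14691  68:12068  69:15813  70:12754  71:3419
  72:3648  73:10518  74:2287  75:2662  76:13912  77:5185  78:7167  79:679
  80:3883  81:1081  82:15943  83:167  84:5010  85:1917  86:8049  87:10652
  88:6307  89:7853  90:4772  91:11264  92:8180  93:14582  94:8798  95:148
  96:4440  97:1304  98:6146  99:3023  100:8255  101:345  102:10350  103:13734
  104:16332  105:11837  106:8883  107:2698  108:14992  109:4611  110:6434  111:11663
  112:3663  113:10968  114:15787  115:11974  116:12993  117:10589  118:4417  119:614
  120:1933  121:8529  122:8565  123:9645  124:9071  125:8338  126:2835  127:2615
  128:12502
Giant step factor: 30^(-129) ≡ 1927 (mod 16487).
Scan 11562·1927^i mod 16487 for i = 0, 1, …:
  i=0: 11562   i=1: 6037   i=2: 9964   i=3: 9760
  i=4: 12340   i=5: 4926   i=6: 12377   i=7: 10277
  i=8: 2892   i=9: 278   i=10: 8122
Match at i=10, j=13: n = 10·129 + 13 = 1303.

1303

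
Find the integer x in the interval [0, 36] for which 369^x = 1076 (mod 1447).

11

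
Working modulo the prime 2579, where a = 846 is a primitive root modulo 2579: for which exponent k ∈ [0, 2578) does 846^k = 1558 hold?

2155

Baby-step giant-step with m = ceil(sqrt(2578)) = 51.
Baby table (846^j mod 2579 for j=0..50):
  0:1  1:846  2:1333  3:695  4:2537  5:574  6:752  7:1758
  8:1764  9:1682  10:1943  11:955  12:703  13:1568  14:922  15:1154
  16:1422  17:1198  18:2540  19:533  20:2172  21:1264  22:1638  23:825
  24:1620  25:1071  26:837  27:1456  28:1593  29:1440  30:952  31:744
  32:148  33:1416  34:1280  35:2279  36:1521  37:2424  38:399  39:2284
  40:593  41:1352  42:1295  43:2074  44:884  45:2533  46:2348  47:578
  48:1557  49:1932  50:1965
Giant step factor: 846^(-51) ≡ 942 (mod 2579).
Scan 1558·942^i mod 2579 for i = 0, 1, …:
  i=0: 1558   i=1: 185   i=2: 1477   i=3: 1253
  i=4: 1723   i=5: 875   i=6: 1549   i=7: 2023
  i=8: 2364   i=9: 1211     …   i=41: 1272
  i=42: 1568
Match at i=42, j=13: k = 42·51 + 13 = 2155.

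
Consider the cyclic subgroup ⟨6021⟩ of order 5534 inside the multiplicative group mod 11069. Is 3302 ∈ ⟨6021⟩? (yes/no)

no

3302 ∈ ⟨6021⟩ iff 3302^5534 ≡ 1 (mod 11069), since |⟨6021⟩| = 5534.
3302^5534 mod 11069 = 11068.
Since 11068 ≠ 1, 3302 does not lie in the subgroup.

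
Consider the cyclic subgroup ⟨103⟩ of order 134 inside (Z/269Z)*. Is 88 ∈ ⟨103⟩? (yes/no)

88 ∈ ⟨103⟩ iff 88^134 ≡ 1 (mod 269), since |⟨103⟩| = 134.
88^134 mod 269 = 268.
Since 268 ≠ 1, 88 does not lie in the subgroup.

no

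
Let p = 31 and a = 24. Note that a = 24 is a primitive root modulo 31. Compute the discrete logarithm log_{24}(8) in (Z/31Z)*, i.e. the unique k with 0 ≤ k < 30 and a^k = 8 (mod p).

24

Successive powers of 24 modulo 31:
  24^0=1  24^1=24  24^2=18  24^3=29  24^4=14  24^5=26
  24^6=4  24^7=3  24^8=10  24^9=23  24^10=25  24^11=11
  24^12=16  24^13=12  24^14=9  24^15=30  24^16=7  24^17=13
  24^18=2  24^19=17  24^20=5  24^21=27  24^22=28  24^23=21
  24^24=8
So 24^24 ≡ 8 (mod 31), giving k = 24.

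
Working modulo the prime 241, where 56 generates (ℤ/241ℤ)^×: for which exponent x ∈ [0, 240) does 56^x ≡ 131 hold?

203

Baby-step giant-step with m = ceil(sqrt(240)) = 16.
Baby table (56^j mod 241 for j=0..15):
  0:1  1:56  2:3  3:168  4:9  5:22  6:27  7:66
  8:81  9:198  10:2  11:112  12:6  13:95  14:18  15:44
Giant step factor: 56^(-16) ≡ 183 (mod 241).
Scan 131·183^i mod 241 for i = 0, 1, …:
  i=0: 131   i=1: 114   i=2: 136   i=3: 65
  i=4: 86   i=5: 73   i=6: 104   i=7: 234
  i=8: 165   i=9: 70   i=10: 37   i=11: 23
  i=12: 112
Match at i=12, j=11: x = 12·16 + 11 = 203.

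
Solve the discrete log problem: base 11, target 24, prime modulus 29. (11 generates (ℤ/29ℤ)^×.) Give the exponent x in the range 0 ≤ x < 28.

16

Successive powers of 11 modulo 29:
  11^0=1  11^1=11  11^2=5  11^3=26  11^4=25  11^5=14
  11^6=9  11^7=12  11^8=16  11^9=2  11^10=22  11^11=10
  11^12=23  11^13=21  11^14=28  11^15=18  11^16=24
So 11^16 ≡ 24 (mod 29), giving x = 16.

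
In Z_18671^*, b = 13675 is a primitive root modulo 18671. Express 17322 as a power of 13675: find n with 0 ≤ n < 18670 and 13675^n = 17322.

6107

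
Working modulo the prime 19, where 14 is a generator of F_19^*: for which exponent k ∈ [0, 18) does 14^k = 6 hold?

2

Successive powers of 14 modulo 19:
  14^0=1  14^1=14  14^2=6
So 14^2 ≡ 6 (mod 19), giving k = 2.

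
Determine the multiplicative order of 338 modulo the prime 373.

The order of 338 must divide p − 1 = 372 = 2^2 · 3 · 31.
Divisors: 1, 2, 3, 4, 6, 12, 31, 62, 93, 124, 186, 372.
Check each in increasing order: 338^1 ≡ 338;  338^2 ≡ 106;  338^3 ≡ 20;  338^4 ≡ 46;  338^6 ≡ 27;  338^12 ≡ 356;  338^31 ≡ 304;  338^62 ≡ 285;  338^93 ≡ 104;  338^124 ≡ 284;  338^186 ≡ 372;  338^372 ≡ 1.
Smallest exponent giving 1 is 372.

372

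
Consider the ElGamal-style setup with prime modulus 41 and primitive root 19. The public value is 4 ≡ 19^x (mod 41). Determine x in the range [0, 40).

28

Successive powers of 19 modulo 41:
  19^0=1  19^1=19  19^2=33  19^3=12  19^4=23  19^5=27
  19^6=21  19^7=30  19^8=37  19^9=6  19^10=32  19^11=34
  19^12=31  19^13=15  19^14=39  19^15=3  19^16=16  19^17=17
  19^18=36  19^19=28  19^20=40  19^21=22  19^22=8  19^23=29
  19^24=18  19^25=14  19^26=20  19^27=11  19^28=4
So 19^28 ≡ 4 (mod 41), giving x = 28.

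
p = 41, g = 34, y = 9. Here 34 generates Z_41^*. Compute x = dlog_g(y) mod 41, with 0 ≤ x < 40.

10

Successive powers of 34 modulo 41:
  34^0=1  34^1=34  34^2=8  34^3=26  34^4=23  34^5=3
  34^6=20  34^7=24  34^8=37  34^9=28  34^10=9
So 34^10 ≡ 9 (mod 41), giving x = 10.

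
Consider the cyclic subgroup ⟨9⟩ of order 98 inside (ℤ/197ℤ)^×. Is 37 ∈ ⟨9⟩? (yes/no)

37 ∈ ⟨9⟩ iff 37^98 ≡ 1 (mod 197), since |⟨9⟩| = 98.
37^98 mod 197 = 1.
Since 1 = 1, 37 lies in the subgroup.

yes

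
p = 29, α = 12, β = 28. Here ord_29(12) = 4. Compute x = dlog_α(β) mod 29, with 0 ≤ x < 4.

2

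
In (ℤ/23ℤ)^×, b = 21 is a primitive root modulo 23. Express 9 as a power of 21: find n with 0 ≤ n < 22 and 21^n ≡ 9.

Successive powers of 21 modulo 23:
  21^0=1  21^1=21  21^2=4  21^3=15  21^4=16  21^5=14
  21^6=18  21^7=10  21^8=3  21^9=17  21^10=12  21^11=22
  21^12=2  21^13=19  21^14=8  21^15=7  21^16=9
So 21^16 ≡ 9 (mod 23), giving n = 16.

16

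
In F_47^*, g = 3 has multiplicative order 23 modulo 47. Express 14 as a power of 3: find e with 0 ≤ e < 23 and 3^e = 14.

14

Successive powers of 3 modulo 47:
  3^0=1  3^1=3  3^2=9  3^3=27  3^4=34  3^5=8
  3^6=24  3^7=25  3^8=28  3^9=37  3^10=17  3^11=4
  3^12=12  3^13=36  3^14=14
So 3^14 ≡ 14 (mod 47), giving e = 14.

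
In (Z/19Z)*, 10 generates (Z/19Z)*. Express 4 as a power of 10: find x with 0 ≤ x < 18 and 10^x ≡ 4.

Successive powers of 10 modulo 19:
  10^0=1  10^1=10  10^2=5  10^3=12  10^4=6  10^5=3
  10^6=11  10^7=15  10^8=17  10^9=18  10^10=9  10^11=14
  10^12=7  10^13=13  10^14=16  10^15=8  10^16=4
So 10^16 ≡ 4 (mod 19), giving x = 16.

16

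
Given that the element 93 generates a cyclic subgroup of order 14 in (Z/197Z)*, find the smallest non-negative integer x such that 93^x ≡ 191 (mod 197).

10

Successive powers of 93 modulo 197:
  93^0=1  93^1=93  93^2=178  93^3=6  93^4=164  93^5=83
  93^6=36  93^7=196  93^8=104  93^9=19  93^10=191
So 93^10 ≡ 191 (mod 197), giving x = 10.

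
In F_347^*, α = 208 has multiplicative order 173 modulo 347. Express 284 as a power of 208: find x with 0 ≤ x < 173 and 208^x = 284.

Baby-step giant-step with m = ceil(sqrt(173)) = 14.
Baby table (208^j mod 347 for j=0..13):
  0:1  1:208  2:236  3:161  4:176  5:173  6:243  7:229
  8:93  9:259  10:87  11:52  12:59  13:127
Giant step factor: 208^(-14) ≡ 71 (mod 347).
Scan 284·71^i mod 347 for i = 0, 1, …:
  i=0: 284   i=1: 38   i=2: 269   i=3: 14
  i=4: 300   i=5: 133   i=6: 74   i=7: 49
  i=8: 9   i=9: 292   i=10: 259
Match at i=10, j=9: x = 10·14 + 9 = 149.

149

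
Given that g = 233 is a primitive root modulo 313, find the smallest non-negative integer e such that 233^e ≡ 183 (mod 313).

Baby-step giant-step with m = ceil(sqrt(312)) = 18.
Baby table (233^j mod 313 for j=0..17):
  0:1  1:233  2:140  3:68  4:194  5:130  6:242  7:46
  8:76  9:180  10:311  11:160  12:33  13:177  14:238  15:53
  16:142  17:221
Giant step factor: 233^(-18) ≡ 35 (mod 313).
Scan 183·35^i mod 313 for i = 0, 1, …:
  i=0: 183   i=1: 145   i=2: 67   i=3: 154
  i=4: 69   i=5: 224   i=6: 15   i=7: 212
  i=8: 221
Match at i=8, j=17: e = 8·18 + 17 = 161.

161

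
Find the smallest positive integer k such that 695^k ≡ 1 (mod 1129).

376

The order of 695 must divide p − 1 = 1128 = 2^3 · 3 · 47.
Divisors: 1, 2, 3, 4, 6, 8, 12, 24, 47, 94, 141, 188, 282, 376, 564, 1128.
Check each in increasing order: 695^1 ≡ 695;  695^2 ≡ 942;  695^3 ≡ 999;  695^4 ≡ 1099;  695^6 ≡ 1094;  695^8 ≡ 900;  695^12 ≡ 96;  695^24 ≡ 184;  695^47 ≡ 692;  695^94 ≡ 168;  695^141 ≡ 1098;  695^188 ≡ 1128;  695^282 ≡ 961;  695^376 ≡ 1.
Smallest exponent giving 1 is 376.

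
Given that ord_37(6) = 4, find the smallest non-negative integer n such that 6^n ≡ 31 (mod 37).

3

Successive powers of 6 modulo 37:
  6^0=1  6^1=6  6^2=36  6^3=31
So 6^3 ≡ 31 (mod 37), giving n = 3.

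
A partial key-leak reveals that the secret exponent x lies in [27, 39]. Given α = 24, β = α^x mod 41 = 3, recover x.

35

Compute 24^27 mod 41 = 13, then multiply by 24 repeatedly:
  24^27=13  24^28=25  24^29=26  24^30=9  24^31=11
  24^32=18  24^33=22  24^34=36  24^35=3
Found 3 at exponent 35.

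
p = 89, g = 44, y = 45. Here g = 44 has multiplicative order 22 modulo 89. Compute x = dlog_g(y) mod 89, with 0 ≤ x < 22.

Successive powers of 44 modulo 89:
  44^0=1  44^1=44  44^2=67  44^3=11  44^4=39  44^5=25
  44^6=32  44^7=73  44^8=8  44^9=85  44^10=2  44^11=88
  44^12=45
So 44^12 ≡ 45 (mod 89), giving x = 12.

12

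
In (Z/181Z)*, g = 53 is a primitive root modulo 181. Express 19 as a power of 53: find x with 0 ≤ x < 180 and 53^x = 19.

Baby-step giant-step with m = ceil(sqrt(180)) = 14.
Baby table (53^j mod 181 for j=0..13):
  0:1  1:53  2:94  3:95  4:148  5:61  6:156  7:123
  8:3  9:159  10:101  11:104  12:82  13:2
Giant step factor: 53^(-14) ≡ 111 (mod 181).
Scan 19·111^i mod 181 for i = 0, 1, …:
  i=0: 19   i=1: 118   i=2: 66   i=3: 86
  i=4: 134   i=5: 32   i=6: 113   i=7: 54
  i=8: 21   i=9: 159
Match at i=9, j=9: x = 9·14 + 9 = 135.

135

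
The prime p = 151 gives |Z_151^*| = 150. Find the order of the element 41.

50

The order of 41 must divide p − 1 = 150 = 2 · 3 · 5^2.
Divisors: 1, 2, 3, 5, 6, 10, 15, 25, 30, 50, 75, 150.
Check each in increasing order: 41^1 ≡ 41;  41^2 ≡ 20;  41^3 ≡ 65;  41^5 ≡ 92;  41^6 ≡ 148;  41^10 ≡ 8;  41^15 ≡ 132;  41^25 ≡ 150;  41^30 ≡ 59;  41^50 ≡ 1.
Smallest exponent giving 1 is 50.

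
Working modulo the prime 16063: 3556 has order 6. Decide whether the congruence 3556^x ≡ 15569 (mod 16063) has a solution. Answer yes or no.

no

⟨3556⟩ has order 6; its elements mod 16063 are {1, 3555, 3556, 12507, 12508, 16062}.
15569 is not in this set.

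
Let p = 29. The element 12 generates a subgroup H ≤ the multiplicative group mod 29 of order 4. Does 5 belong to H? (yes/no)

⟨12⟩ has order 4; its elements mod 29 are {1, 12, 17, 28}.
5 is not in this set.

no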